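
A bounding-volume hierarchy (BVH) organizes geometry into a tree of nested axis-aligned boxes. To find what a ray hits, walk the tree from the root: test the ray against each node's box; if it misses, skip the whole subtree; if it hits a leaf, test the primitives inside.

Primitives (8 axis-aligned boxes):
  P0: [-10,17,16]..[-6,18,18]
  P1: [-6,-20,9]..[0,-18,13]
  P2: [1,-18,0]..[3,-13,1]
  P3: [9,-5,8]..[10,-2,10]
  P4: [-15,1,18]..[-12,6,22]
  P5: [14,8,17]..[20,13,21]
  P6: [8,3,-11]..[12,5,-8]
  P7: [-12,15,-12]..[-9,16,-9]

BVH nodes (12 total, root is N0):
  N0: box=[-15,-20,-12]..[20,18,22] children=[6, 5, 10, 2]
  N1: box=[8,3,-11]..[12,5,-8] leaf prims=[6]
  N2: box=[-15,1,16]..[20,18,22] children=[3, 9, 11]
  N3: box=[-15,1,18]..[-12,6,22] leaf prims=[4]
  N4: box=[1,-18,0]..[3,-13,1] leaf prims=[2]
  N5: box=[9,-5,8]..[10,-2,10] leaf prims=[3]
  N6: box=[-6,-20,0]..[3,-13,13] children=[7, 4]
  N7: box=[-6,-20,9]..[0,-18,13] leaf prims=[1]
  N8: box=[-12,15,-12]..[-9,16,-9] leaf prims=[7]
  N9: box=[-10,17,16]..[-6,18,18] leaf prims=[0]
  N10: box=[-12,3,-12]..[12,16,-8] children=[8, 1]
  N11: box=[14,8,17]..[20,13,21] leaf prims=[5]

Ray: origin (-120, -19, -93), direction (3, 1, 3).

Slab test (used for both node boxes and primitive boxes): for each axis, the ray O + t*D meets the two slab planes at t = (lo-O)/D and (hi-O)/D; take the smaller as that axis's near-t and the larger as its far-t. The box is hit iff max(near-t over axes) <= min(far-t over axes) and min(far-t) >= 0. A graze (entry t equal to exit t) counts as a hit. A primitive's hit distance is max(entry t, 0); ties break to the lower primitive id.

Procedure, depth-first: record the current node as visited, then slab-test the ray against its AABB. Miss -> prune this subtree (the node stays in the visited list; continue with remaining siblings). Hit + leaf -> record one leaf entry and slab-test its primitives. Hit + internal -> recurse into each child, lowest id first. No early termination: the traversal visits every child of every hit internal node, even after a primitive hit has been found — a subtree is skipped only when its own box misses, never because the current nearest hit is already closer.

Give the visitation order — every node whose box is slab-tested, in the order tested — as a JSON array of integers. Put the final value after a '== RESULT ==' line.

Traverse from the root:
N0 x:[35,140/3] y:[-1,37] z:[27,115/3] -> hit [35,37], descend [2, 5, 6, 10]
  N2 x:[35,140/3] y:[20,37] z:[109/3,115/3] -> hit [109/3,37], descend [3, 9, 11]
    N3 x:[35,36] y:[20,25] z:[37,115/3] -> miss, prune
    N9 x:[110/3,38] y:[36,37] z:[109/3,37] -> hit [110/3,37] leaf, test {P0@t=110/3}
    N11 x:[134/3,140/3] y:[27,32] z:[110/3,38] -> miss, prune
  N5 x:[43,130/3] y:[14,17] z:[101/3,103/3] -> miss, prune
  N6 x:[38,41] y:[-1,6] z:[31,106/3] -> miss, prune
  N10 x:[36,44] y:[22,35] z:[27,85/3] -> miss, prune

order=[0, 2, 3, 9, 11, 5, 6, 10]  |boxes|=8  |leaves|=1  hit=P0

== RESULT ==
[0, 2, 3, 9, 11, 5, 6, 10]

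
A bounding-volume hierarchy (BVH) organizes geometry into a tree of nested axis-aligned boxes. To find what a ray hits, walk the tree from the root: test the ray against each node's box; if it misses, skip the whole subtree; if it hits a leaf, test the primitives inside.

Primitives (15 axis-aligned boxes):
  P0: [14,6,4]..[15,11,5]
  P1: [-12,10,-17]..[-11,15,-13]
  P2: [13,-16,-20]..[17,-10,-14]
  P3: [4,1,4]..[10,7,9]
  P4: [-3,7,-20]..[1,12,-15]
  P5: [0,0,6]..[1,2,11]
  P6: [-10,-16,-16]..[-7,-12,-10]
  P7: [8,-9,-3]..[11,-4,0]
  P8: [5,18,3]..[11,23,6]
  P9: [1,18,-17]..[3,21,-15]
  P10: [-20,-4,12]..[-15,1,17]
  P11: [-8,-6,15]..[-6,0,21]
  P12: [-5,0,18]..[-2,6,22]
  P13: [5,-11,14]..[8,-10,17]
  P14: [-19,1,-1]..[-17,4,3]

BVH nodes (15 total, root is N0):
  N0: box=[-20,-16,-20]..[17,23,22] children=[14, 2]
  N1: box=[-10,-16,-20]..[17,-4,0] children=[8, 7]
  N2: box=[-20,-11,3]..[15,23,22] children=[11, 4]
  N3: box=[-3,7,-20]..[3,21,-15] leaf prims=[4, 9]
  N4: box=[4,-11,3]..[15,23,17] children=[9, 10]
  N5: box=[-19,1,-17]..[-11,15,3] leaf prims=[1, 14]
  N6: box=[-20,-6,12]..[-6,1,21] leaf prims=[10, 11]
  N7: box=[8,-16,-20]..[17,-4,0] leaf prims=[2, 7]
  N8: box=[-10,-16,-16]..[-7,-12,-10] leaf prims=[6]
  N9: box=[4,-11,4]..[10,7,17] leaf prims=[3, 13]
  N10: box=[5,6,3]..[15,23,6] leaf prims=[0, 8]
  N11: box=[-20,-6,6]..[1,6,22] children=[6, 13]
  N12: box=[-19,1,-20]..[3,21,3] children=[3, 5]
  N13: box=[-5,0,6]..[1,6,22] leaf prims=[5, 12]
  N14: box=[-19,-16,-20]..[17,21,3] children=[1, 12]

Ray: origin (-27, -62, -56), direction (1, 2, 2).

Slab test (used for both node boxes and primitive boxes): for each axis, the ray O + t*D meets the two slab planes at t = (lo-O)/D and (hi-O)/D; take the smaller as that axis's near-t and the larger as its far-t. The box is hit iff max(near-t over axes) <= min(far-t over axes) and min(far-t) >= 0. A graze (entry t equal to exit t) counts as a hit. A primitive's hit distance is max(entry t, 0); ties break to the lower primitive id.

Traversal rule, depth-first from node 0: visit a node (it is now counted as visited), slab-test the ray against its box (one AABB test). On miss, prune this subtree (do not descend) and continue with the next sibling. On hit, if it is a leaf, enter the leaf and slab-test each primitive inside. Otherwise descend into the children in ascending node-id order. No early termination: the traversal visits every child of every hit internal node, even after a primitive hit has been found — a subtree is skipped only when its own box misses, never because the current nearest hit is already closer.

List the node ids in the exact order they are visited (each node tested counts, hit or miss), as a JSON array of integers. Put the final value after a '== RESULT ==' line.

Traverse from the root:
N0 x:[7,44] y:[23,85/2] z:[18,39] -> hit [23,39], descend [2, 14]
  N2 x:[7,42] y:[51/2,85/2] z:[59/2,39] -> hit [59/2,39], descend [4, 11]
    N4 x:[31,42] y:[51/2,85/2] z:[59/2,73/2] -> hit [31,73/2], descend [9, 10]
      N9 x:[31,37] y:[51/2,69/2] z:[30,73/2] -> hit [31,69/2] leaf, test {P3@t=63/2, P13(miss)}
      N10 x:[32,42] y:[34,85/2] z:[59/2,31] -> miss, prune
    N11 x:[7,28] y:[28,34] z:[31,39] -> miss, prune
  N14 x:[8,44] y:[23,83/2] z:[18,59/2] -> hit [23,59/2], descend [1, 12]
    N1 x:[17,44] y:[23,29] z:[18,28] -> hit [23,28], descend [7, 8]
      N7 x:[35,44] y:[23,29] z:[18,28] -> miss, prune
      N8 x:[17,20] y:[23,25] z:[20,23] -> miss, prune
    N12 x:[8,30] y:[63/2,83/2] z:[18,59/2] -> miss, prune

order=[0, 2, 4, 9, 10, 11, 14, 1, 7, 8, 12]  |boxes|=11  |leaves|=1  hit=P3

== RESULT ==
[0, 2, 4, 9, 10, 11, 14, 1, 7, 8, 12]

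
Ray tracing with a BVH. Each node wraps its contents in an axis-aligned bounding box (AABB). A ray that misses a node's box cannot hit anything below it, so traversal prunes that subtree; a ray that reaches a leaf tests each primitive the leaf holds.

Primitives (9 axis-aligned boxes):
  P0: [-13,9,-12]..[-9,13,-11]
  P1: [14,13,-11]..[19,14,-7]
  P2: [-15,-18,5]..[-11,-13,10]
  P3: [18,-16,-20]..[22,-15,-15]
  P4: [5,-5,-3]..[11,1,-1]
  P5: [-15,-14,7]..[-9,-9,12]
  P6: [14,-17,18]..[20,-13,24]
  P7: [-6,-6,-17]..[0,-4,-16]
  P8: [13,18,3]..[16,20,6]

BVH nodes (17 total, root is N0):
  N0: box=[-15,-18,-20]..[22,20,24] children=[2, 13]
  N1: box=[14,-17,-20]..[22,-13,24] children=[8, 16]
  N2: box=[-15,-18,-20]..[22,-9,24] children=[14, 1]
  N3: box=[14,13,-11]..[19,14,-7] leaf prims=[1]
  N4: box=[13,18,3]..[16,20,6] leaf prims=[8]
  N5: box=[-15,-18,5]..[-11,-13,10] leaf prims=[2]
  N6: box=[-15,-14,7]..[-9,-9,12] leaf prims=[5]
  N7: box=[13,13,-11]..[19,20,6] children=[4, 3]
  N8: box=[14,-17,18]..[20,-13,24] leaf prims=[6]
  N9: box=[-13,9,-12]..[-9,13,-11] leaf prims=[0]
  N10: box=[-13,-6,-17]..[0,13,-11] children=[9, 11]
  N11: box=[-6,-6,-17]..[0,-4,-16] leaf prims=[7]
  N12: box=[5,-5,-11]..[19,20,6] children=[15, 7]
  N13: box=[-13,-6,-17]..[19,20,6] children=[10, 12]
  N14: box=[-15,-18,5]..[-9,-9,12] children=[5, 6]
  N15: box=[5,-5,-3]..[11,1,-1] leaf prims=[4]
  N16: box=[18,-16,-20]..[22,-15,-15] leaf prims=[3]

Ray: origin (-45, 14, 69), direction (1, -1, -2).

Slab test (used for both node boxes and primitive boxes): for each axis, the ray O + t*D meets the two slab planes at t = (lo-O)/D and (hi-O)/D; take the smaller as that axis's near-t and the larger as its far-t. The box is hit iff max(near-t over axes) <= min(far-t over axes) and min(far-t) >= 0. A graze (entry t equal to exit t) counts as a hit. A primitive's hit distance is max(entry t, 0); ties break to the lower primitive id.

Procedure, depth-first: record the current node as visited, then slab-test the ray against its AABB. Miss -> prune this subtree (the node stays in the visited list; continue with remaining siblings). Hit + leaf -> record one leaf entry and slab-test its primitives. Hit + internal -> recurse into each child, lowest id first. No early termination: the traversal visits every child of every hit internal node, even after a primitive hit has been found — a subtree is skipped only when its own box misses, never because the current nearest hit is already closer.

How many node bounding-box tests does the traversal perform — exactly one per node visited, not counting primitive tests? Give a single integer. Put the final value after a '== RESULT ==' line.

Traverse from the root:
N0 x:[30,67] y:[-6,32] z:[45/2,89/2] -> hit [30,32], descend [2, 13]
  N2 x:[30,67] y:[23,32] z:[45/2,89/2] -> hit [30,32], descend [1, 14]
    N1 x:[59,67] y:[27,31] z:[45/2,89/2] -> miss, prune
    N14 x:[30,36] y:[23,32] z:[57/2,32] -> hit [30,32], descend [5, 6]
      N5 x:[30,34] y:[27,32] z:[59/2,32] -> hit [30,32] leaf, test {P2@t=30}
      N6 x:[30,36] y:[23,28] z:[57/2,31] -> miss, prune
  N13 x:[32,64] y:[-6,20] z:[63/2,43] -> miss, prune

Visited [0, 2, 1, 14, 5, 6, 13]. Tests: 7 box, 1 leaf. Nearest: P2.

== RESULT ==
7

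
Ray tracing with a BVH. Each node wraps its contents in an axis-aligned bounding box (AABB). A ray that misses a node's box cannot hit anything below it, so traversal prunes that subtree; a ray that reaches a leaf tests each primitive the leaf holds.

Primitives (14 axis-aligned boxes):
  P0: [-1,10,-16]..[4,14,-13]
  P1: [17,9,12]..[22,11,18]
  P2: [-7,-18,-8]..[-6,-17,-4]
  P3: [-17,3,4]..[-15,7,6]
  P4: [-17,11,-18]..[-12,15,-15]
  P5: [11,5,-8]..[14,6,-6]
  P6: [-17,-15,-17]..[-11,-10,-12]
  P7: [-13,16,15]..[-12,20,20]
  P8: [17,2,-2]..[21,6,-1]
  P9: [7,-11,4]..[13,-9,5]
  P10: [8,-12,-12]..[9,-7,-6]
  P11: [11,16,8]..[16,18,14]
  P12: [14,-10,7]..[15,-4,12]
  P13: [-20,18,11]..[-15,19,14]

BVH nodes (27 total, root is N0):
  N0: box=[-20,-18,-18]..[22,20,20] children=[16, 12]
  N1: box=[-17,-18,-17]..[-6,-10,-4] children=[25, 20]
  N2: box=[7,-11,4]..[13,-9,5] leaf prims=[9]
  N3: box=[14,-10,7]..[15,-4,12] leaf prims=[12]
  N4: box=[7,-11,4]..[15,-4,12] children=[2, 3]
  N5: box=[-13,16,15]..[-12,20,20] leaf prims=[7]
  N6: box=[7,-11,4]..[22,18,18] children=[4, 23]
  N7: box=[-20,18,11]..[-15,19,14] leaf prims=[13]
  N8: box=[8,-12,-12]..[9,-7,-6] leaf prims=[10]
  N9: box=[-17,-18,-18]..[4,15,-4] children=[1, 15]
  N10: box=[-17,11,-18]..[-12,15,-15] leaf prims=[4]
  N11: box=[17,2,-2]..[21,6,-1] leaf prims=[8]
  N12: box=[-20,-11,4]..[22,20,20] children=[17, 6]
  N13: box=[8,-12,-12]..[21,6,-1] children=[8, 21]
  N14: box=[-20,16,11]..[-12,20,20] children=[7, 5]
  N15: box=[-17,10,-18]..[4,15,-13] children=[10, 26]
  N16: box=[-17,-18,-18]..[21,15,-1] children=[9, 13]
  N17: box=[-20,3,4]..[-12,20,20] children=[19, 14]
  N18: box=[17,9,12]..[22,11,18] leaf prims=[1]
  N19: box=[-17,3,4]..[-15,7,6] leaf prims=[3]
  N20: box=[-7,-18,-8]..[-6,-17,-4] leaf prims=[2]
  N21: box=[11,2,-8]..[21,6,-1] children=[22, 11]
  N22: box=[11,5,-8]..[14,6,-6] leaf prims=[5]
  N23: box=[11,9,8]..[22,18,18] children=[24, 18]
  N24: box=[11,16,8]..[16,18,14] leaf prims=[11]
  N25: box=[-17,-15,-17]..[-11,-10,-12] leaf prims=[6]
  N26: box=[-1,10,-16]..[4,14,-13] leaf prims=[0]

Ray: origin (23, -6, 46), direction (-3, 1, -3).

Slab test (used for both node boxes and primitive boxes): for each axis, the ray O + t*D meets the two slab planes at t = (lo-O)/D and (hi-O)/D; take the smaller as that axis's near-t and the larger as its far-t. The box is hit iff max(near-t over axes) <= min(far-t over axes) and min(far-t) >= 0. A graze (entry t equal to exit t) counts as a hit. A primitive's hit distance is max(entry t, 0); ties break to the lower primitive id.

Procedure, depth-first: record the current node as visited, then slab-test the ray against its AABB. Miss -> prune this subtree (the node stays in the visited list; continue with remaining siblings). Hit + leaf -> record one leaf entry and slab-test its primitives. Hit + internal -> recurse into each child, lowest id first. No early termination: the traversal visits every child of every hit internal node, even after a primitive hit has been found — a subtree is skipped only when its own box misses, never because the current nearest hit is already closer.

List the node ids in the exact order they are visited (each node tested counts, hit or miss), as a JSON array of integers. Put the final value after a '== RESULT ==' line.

Trace the traversal:
N0 x:[1/3,43/3] y:[-12,26] z:[26/3,64/3] -> hit [26/3,43/3], descend [12, 16]
  N12 x:[1/3,43/3] y:[-5,26] z:[26/3,14] -> hit [26/3,14], descend [6, 17]
    N6 x:[1/3,16/3] y:[-5,24] z:[28/3,14] -> miss, prune
    N17 x:[35/3,43/3] y:[9,26] z:[26/3,14] -> hit [35/3,14], descend [14, 19]
      N14 x:[35/3,43/3] y:[22,26] z:[26/3,35/3] -> miss, prune
      N19 x:[38/3,40/3] y:[9,13] z:[40/3,14] -> miss, prune
  N16 x:[2/3,40/3] y:[-12,21] z:[47/3,64/3] -> miss, prune

7 AABB tests over nodes [0, 12, 6, 17, 14, 19, 16]; 0 leaves entered; closest miss.

== RESULT ==
[0, 12, 6, 17, 14, 19, 16]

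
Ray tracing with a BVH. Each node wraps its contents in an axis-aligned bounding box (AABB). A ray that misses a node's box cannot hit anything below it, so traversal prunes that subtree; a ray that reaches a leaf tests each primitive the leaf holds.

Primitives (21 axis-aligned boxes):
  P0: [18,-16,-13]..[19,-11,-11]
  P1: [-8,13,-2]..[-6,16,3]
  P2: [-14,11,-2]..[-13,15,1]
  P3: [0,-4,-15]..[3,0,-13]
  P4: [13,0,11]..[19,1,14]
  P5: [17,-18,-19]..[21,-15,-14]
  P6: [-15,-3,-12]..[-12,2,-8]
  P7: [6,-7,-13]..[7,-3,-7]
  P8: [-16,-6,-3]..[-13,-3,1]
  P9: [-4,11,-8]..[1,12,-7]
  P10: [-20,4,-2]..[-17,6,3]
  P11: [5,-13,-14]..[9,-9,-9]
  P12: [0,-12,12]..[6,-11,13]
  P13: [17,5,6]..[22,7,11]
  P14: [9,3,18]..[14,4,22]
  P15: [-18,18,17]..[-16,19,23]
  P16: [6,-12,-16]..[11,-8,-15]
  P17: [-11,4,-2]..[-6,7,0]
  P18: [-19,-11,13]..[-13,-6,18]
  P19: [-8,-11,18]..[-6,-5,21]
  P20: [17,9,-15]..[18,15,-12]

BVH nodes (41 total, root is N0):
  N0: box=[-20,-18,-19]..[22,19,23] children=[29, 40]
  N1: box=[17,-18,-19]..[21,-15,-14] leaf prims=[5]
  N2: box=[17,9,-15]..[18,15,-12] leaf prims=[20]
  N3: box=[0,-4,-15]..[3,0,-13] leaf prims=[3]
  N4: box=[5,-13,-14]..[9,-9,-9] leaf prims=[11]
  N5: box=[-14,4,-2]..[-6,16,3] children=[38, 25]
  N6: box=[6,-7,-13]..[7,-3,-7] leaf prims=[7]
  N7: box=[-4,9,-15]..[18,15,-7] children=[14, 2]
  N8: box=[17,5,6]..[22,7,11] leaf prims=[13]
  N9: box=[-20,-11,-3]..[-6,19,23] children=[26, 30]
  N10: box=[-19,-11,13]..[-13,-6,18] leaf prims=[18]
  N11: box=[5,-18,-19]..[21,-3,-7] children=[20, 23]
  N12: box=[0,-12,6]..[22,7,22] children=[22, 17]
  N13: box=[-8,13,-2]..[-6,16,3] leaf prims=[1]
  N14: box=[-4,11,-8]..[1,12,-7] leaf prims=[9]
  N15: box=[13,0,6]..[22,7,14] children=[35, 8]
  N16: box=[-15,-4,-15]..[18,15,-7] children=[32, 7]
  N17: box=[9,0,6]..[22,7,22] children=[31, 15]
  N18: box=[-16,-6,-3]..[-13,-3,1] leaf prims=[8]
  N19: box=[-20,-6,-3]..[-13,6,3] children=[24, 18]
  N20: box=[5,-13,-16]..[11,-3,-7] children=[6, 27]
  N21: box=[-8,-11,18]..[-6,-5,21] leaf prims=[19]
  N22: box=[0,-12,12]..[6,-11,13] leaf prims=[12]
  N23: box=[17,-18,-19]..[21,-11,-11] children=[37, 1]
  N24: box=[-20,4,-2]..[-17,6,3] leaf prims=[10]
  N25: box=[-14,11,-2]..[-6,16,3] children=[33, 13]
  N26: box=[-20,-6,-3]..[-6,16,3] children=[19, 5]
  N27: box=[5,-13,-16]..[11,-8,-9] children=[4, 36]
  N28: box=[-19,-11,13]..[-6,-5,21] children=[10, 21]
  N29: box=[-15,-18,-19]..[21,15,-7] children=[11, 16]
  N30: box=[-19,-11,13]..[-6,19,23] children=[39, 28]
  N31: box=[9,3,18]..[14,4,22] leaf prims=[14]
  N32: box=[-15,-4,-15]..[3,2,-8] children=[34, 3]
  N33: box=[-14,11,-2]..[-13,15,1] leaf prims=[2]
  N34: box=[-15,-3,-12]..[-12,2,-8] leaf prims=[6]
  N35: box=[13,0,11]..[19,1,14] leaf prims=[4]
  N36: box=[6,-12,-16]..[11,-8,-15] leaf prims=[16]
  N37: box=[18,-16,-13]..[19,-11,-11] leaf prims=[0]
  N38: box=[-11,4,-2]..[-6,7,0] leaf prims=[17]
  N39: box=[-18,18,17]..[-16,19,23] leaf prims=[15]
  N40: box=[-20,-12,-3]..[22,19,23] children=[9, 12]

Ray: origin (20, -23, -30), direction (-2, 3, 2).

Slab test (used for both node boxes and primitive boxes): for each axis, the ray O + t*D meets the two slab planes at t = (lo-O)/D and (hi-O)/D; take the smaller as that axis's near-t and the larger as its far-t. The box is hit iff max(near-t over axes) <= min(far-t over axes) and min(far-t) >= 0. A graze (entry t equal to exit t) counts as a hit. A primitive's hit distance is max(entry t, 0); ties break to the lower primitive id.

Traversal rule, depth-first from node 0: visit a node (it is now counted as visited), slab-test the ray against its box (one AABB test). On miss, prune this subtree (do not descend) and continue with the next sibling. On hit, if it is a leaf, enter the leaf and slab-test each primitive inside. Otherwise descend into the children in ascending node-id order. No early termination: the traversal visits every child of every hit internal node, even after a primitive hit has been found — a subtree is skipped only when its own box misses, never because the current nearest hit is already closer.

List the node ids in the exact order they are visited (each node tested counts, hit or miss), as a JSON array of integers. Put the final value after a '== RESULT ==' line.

Traverse from the root:
N0 x:[-1,20] y:[5/3,14] z:[11/2,53/2] -> hit [11/2,14], descend [29, 40]
  N29 x:[-1/2,35/2] y:[5/3,38/3] z:[11/2,23/2] -> hit [11/2,23/2], descend [11, 16]
    N11 x:[-1/2,15/2] y:[5/3,20/3] z:[11/2,23/2] -> hit [11/2,20/3], descend [20, 23]
      N20 x:[9/2,15/2] y:[10/3,20/3] z:[7,23/2] -> miss, prune
      N23 x:[-1/2,3/2] y:[5/3,4] z:[11/2,19/2] -> miss, prune
    N16 x:[1,35/2] y:[19/3,38/3] z:[15/2,23/2] -> hit [15/2,23/2], descend [7, 32]
      N7 x:[1,12] y:[32/3,38/3] z:[15/2,23/2] -> hit [32/3,23/2], descend [2, 14]
        N2 x:[1,3/2] y:[32/3,38/3] z:[15/2,9] -> miss, prune
        N14 x:[19/2,12] y:[34/3,35/3] z:[11,23/2] -> hit [34/3,23/2] leaf, test {P9@t=34/3}
      N32 x:[17/2,35/2] y:[19/3,25/3] z:[15/2,11] -> miss, prune
  N40 x:[-1,20] y:[11/3,14] z:[27/2,53/2] -> hit [27/2,14], descend [9, 12]
    N9 x:[13,20] y:[4,14] z:[27/2,53/2] -> hit [27/2,14], descend [26, 30]
      N26 x:[13,20] y:[17/3,13] z:[27/2,33/2] -> miss, prune
      N30 x:[13,39/2] y:[4,14] z:[43/2,53/2] -> miss, prune
    N12 x:[-1,10] y:[11/3,10] z:[18,26] -> miss, prune

15 AABB tests over nodes [0, 29, 11, 20, 23, 16, 7, 2, 14, 32, 40, 9, 26, 30, 12]; 1 leaf entered; closest P9.

== RESULT ==
[0, 29, 11, 20, 23, 16, 7, 2, 14, 32, 40, 9, 26, 30, 12]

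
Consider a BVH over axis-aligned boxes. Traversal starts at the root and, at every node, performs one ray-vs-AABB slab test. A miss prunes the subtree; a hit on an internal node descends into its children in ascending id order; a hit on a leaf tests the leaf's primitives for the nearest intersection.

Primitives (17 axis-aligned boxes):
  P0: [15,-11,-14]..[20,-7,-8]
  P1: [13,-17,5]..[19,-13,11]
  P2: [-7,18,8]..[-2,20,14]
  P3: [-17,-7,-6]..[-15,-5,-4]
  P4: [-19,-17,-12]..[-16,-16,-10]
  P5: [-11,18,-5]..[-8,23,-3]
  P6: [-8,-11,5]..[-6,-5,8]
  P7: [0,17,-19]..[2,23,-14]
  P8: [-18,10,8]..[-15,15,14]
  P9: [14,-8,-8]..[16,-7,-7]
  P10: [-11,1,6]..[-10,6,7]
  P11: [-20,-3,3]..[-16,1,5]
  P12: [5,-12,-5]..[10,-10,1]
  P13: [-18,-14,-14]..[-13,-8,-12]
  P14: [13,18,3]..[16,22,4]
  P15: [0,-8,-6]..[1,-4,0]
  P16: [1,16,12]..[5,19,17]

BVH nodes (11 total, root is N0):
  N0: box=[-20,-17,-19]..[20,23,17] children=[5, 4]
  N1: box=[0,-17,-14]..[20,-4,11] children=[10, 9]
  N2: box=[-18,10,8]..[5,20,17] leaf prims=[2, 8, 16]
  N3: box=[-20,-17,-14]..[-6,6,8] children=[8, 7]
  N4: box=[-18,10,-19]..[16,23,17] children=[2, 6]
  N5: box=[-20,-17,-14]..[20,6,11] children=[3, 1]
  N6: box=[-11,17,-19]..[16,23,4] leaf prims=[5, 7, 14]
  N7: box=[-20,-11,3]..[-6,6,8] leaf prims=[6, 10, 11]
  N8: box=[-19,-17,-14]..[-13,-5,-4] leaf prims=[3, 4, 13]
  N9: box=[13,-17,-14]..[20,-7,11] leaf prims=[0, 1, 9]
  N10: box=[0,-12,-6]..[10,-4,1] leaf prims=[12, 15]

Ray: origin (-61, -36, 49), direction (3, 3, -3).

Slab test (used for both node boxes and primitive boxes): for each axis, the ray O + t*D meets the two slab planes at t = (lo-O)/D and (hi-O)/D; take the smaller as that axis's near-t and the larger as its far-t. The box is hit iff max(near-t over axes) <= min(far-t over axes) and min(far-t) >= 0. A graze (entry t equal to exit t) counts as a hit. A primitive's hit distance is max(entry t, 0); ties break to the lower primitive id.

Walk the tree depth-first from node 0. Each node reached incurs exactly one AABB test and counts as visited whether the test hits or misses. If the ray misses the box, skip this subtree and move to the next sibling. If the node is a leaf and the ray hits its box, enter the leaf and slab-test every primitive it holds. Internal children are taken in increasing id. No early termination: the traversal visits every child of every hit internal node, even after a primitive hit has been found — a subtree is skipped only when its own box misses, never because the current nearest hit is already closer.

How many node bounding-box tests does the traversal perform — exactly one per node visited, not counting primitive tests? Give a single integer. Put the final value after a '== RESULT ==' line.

Walk:
N0 x:[41/3,27] y:[19/3,59/3] z:[32/3,68/3] -> hit [41/3,59/3], descend [4, 5]
  N4 x:[43/3,77/3] y:[46/3,59/3] z:[32/3,68/3] -> hit [46/3,59/3], descend [2, 6]
    N2 x:[43/3,22] y:[46/3,56/3] z:[32/3,41/3] -> miss, prune
    N6 x:[50/3,77/3] y:[53/3,59/3] z:[15,68/3] -> hit [53/3,59/3] leaf, test {P5(miss), P7(miss), P14(miss)}
  N5 x:[41/3,27] y:[19/3,14] z:[38/3,21] -> hit [41/3,14], descend [1, 3]
    N1 x:[61/3,27] y:[19/3,32/3] z:[38/3,21] -> miss, prune
    N3 x:[41/3,55/3] y:[19/3,14] z:[41/3,21] -> hit [41/3,14], descend [7, 8]
      N7 x:[41/3,55/3] y:[25/3,14] z:[41/3,46/3] -> hit [41/3,14] leaf, test {P6(miss), P10(miss), P11(miss)}
      N8 x:[14,16] y:[19/3,31/3] z:[53/3,21] -> miss, prune

Summary -> nodes [0, 4, 2, 6, 5, 1, 3, 7, 8]; box-tests=9; leaf-entries=2; first=miss

== RESULT ==
9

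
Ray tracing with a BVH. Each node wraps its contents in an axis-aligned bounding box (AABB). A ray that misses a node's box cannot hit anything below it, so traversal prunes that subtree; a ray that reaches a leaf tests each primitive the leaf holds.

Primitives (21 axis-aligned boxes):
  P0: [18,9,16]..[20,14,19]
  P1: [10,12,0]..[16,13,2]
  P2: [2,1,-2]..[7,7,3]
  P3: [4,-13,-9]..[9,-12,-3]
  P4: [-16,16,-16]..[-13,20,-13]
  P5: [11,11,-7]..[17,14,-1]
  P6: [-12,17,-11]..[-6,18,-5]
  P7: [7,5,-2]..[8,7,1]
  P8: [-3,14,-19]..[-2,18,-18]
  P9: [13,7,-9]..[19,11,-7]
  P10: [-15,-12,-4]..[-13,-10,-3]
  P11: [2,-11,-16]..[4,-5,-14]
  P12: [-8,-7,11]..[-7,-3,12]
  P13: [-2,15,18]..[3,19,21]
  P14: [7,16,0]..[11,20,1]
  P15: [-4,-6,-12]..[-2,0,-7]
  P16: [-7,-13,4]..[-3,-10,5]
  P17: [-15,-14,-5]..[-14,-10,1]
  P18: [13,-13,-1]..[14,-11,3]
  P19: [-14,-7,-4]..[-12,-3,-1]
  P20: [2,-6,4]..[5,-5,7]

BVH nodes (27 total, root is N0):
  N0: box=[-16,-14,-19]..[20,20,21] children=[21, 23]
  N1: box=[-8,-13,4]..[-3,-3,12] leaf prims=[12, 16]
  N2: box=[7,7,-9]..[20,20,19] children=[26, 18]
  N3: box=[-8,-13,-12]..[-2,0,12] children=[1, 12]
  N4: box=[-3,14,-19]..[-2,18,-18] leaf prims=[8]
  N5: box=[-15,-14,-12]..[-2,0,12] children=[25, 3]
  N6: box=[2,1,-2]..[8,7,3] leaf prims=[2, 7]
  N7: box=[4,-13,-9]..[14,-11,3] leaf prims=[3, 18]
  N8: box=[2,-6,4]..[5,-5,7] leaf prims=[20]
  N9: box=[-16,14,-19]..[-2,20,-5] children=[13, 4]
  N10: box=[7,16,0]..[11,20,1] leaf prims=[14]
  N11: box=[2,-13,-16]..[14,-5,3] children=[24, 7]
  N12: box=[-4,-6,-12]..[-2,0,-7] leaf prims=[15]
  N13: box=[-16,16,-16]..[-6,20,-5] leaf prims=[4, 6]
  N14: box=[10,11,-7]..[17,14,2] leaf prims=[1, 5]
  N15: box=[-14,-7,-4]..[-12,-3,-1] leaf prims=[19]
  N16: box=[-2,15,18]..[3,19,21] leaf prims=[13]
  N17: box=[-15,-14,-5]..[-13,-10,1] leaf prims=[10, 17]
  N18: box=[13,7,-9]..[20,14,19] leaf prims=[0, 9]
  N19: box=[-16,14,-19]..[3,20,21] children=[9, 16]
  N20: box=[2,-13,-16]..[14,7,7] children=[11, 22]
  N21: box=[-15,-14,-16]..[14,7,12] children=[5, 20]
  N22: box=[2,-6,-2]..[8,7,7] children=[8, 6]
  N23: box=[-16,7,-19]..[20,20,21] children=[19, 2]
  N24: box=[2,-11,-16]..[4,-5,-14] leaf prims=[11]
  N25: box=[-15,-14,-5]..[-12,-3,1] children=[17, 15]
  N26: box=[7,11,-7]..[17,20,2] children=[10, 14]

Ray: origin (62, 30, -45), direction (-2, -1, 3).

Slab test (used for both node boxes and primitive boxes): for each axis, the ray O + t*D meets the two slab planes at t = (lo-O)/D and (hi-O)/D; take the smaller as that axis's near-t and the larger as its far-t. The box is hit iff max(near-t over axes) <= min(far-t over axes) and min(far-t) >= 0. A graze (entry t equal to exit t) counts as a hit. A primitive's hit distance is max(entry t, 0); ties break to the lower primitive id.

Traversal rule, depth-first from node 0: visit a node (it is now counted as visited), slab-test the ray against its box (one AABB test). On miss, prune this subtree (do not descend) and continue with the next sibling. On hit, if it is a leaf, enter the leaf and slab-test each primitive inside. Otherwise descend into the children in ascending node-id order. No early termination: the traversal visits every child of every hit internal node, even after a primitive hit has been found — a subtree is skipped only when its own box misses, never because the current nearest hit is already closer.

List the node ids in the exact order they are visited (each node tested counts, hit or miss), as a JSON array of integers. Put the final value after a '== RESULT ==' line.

Trace the traversal:
N0 x:[21,39] y:[10,44] z:[26/3,22] -> hit [21,22], descend [21, 23]
  N21 x:[24,77/2] y:[23,44] z:[29/3,19] -> miss, prune
  N23 x:[21,39] y:[10,23] z:[26/3,22] -> hit [21,22], descend [2, 19]
    N2 x:[21,55/2] y:[10,23] z:[12,64/3] -> hit [21,64/3], descend [18, 26]
      N18 x:[21,49/2] y:[16,23] z:[12,64/3] -> hit [21,64/3] leaf, test {P0@t=21, P9(miss)}
      N26 x:[45/2,55/2] y:[10,19] z:[38/3,47/3] -> miss, prune
    N19 x:[59/2,39] y:[10,16] z:[26/3,22] -> miss, prune

Summary -> nodes [0, 21, 23, 2, 18, 26, 19]; box-tests=7; leaf-entries=1; first=P0

== RESULT ==
[0, 21, 23, 2, 18, 26, 19]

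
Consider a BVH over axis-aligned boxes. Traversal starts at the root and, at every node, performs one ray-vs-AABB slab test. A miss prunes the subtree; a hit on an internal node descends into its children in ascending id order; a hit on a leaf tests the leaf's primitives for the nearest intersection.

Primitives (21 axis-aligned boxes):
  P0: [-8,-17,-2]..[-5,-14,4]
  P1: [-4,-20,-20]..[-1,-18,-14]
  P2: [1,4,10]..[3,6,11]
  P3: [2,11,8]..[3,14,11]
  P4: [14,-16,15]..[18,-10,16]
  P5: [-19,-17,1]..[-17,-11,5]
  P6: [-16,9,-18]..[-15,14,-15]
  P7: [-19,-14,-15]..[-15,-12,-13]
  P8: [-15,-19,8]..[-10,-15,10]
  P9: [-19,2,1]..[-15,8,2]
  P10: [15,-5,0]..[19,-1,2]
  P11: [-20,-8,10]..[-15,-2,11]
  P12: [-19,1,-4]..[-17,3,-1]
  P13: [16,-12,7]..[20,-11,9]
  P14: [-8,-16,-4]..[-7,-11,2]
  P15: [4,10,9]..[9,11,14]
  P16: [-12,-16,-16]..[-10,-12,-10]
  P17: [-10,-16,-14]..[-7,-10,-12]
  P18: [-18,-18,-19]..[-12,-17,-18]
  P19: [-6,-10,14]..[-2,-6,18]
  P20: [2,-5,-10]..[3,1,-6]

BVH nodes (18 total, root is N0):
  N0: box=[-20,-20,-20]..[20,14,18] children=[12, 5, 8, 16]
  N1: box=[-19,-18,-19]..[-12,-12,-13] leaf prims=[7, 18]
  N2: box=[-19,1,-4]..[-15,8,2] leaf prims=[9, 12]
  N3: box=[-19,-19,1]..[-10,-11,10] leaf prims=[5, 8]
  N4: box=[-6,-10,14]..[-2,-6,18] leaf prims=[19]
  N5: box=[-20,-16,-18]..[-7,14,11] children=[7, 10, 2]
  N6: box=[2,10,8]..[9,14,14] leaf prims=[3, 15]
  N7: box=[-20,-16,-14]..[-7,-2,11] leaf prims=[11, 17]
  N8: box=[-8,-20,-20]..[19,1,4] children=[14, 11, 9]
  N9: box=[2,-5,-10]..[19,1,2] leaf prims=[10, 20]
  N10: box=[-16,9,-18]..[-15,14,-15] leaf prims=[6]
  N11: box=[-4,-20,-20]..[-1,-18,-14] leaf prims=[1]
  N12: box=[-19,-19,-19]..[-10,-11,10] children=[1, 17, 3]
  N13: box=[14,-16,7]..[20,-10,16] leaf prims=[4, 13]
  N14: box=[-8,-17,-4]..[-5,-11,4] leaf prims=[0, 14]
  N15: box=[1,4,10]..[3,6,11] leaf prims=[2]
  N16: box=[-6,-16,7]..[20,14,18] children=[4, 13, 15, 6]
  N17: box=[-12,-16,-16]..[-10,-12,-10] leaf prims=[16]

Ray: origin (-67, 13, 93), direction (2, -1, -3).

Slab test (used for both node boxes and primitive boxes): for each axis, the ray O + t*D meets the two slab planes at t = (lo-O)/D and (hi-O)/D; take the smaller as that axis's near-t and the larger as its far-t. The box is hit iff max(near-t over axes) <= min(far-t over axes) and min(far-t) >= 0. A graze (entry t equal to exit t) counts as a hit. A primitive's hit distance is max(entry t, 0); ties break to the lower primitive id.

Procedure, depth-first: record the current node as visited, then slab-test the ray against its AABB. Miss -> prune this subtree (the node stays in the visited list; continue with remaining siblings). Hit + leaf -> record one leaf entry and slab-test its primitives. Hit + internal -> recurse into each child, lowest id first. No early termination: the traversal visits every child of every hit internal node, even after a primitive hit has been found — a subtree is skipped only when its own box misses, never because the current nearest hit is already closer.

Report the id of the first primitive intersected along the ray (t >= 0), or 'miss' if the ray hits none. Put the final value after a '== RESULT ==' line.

Trace the traversal:
N0 x:[47/2,87/2] y:[-1,33] z:[25,113/3] -> hit [25,33], descend [5, 8, 12, 16]
  N5 x:[47/2,30] y:[-1,29] z:[82/3,37] -> hit [82/3,29], descend [2, 7, 10]
    N2 x:[24,26] y:[5,12] z:[91/3,97/3] -> miss, prune
    N7 x:[47/2,30] y:[15,29] z:[82/3,107/3] -> hit [82/3,29] leaf, test {P11(miss), P17(miss)}
    N10 x:[51/2,26] y:[-1,4] z:[36,37] -> miss, prune
  N8 x:[59/2,43] y:[12,33] z:[89/3,113/3] -> hit [89/3,33], descend [9, 11, 14]
    N9 x:[69/2,43] y:[12,18] z:[91/3,103/3] -> miss, prune
    N11 x:[63/2,33] y:[31,33] z:[107/3,113/3] -> miss, prune
    N14 x:[59/2,31] y:[24,30] z:[89/3,97/3] -> hit [89/3,30] leaf, test {P0@t=89/3, P14(miss)}
  N12 x:[24,57/2] y:[24,32] z:[83/3,112/3] -> hit [83/3,57/2], descend [1, 3, 17]
    N1 x:[24,55/2] y:[25,31] z:[106/3,112/3] -> miss, prune
    N3 x:[24,57/2] y:[24,32] z:[83/3,92/3] -> hit [83/3,57/2] leaf, test {P5(miss), P8@t=28}
    N17 x:[55/2,57/2] y:[25,29] z:[103/3,109/3] -> miss, prune
  N16 x:[61/2,87/2] y:[-1,29] z:[25,86/3] -> miss, prune

14 AABB tests over nodes [0, 5, 2, 7, 10, 8, 9, 11, 14, 12, 1, 3, 17, 16]; 3 leaves entered; closest P8.

== RESULT ==
8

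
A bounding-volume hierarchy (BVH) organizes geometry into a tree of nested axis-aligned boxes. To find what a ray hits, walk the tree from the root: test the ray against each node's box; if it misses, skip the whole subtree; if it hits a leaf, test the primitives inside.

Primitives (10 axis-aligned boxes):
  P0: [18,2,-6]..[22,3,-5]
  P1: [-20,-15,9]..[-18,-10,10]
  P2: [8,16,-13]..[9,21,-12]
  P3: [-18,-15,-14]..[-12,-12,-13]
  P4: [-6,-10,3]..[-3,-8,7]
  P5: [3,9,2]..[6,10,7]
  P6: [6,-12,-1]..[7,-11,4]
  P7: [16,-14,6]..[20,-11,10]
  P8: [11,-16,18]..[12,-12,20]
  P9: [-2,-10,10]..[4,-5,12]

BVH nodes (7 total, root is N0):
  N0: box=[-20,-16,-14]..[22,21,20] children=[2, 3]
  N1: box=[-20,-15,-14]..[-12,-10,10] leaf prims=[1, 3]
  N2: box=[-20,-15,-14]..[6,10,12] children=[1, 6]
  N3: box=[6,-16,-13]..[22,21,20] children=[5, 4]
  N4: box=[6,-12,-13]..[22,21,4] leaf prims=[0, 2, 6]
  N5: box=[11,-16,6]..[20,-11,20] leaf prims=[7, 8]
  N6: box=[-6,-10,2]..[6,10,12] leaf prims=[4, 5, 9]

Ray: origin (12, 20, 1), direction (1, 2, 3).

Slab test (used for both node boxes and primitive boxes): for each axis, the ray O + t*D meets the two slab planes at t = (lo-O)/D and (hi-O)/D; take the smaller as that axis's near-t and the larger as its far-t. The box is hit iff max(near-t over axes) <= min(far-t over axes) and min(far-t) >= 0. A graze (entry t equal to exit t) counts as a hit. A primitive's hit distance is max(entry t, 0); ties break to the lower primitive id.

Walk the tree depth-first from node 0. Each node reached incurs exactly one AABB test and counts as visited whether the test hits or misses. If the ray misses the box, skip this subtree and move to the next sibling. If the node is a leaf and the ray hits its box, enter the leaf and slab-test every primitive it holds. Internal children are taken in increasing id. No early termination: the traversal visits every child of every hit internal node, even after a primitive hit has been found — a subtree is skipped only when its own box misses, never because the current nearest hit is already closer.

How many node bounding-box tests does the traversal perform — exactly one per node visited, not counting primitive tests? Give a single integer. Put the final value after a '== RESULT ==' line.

Trace the traversal:
N0 x:[-32,10] y:[-18,1/2] z:[-5,19/3] -> hit [-5,1/2], descend [2, 3]
  N2 x:[-32,-6] y:[-35/2,-5] z:[-5,11/3] -> miss, prune
  N3 x:[-6,10] y:[-18,1/2] z:[-14/3,19/3] -> hit [-14/3,1/2], descend [4, 5]
    N4 x:[-6,10] y:[-16,1/2] z:[-14/3,1] -> hit [-14/3,1/2] leaf, test {P0(miss), P2(miss), P6(miss)}
    N5 x:[-1,8] y:[-18,-31/2] z:[5/3,19/3] -> miss, prune

Summary -> nodes [0, 2, 3, 4, 5]; box-tests=5; leaf-entries=1; first=miss

== RESULT ==
5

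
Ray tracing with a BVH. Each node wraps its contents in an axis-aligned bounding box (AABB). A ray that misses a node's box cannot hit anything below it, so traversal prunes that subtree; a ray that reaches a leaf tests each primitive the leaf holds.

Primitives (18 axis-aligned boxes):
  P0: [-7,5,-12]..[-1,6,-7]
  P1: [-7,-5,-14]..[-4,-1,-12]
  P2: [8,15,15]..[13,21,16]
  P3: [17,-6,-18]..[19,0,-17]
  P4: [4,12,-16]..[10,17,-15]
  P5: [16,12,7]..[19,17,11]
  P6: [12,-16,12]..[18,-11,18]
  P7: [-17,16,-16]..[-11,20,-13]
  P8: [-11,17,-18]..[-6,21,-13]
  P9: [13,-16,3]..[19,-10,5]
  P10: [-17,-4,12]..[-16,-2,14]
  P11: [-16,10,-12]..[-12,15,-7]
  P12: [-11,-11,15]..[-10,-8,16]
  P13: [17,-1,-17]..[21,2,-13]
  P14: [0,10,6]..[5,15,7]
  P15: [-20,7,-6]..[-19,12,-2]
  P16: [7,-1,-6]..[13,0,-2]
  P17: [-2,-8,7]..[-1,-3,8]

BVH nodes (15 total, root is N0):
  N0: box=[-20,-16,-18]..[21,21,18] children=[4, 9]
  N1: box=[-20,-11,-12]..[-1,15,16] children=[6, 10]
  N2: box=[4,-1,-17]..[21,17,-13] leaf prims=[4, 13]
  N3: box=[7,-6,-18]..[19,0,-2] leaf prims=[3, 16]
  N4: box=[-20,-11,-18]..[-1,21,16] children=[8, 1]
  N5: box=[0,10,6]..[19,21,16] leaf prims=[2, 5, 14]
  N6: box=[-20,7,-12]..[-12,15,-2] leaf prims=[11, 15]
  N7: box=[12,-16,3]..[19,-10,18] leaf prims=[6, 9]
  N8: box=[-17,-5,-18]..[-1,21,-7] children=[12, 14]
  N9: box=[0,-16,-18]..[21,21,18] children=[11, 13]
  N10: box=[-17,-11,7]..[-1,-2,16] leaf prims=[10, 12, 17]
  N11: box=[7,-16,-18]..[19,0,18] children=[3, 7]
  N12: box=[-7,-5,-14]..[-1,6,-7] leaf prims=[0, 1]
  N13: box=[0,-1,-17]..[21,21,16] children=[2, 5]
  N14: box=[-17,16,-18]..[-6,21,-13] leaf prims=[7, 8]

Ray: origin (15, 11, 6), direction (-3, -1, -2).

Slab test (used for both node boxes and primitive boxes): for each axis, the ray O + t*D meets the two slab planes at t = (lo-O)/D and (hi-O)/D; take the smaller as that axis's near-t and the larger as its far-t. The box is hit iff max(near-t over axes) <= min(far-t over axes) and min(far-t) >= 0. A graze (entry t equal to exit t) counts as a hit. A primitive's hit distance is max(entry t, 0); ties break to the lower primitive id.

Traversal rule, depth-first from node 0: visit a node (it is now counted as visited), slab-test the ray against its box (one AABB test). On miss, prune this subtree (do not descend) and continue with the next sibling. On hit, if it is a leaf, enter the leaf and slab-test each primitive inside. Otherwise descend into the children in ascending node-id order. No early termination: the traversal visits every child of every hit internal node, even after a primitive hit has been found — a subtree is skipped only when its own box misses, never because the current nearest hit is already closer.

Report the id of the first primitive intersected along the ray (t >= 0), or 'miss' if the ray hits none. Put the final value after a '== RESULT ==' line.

Traverse from the root:
N0 x:[-2,35/3] y:[-10,27] z:[-6,12] -> hit [-2,35/3], descend [4, 9]
  N4 x:[16/3,35/3] y:[-10,22] z:[-5,12] -> hit [16/3,35/3], descend [1, 8]
    N1 x:[16/3,35/3] y:[-4,22] z:[-5,9] -> hit [16/3,9], descend [6, 10]
      N6 x:[9,35/3] y:[-4,4] z:[4,9] -> miss, prune
      N10 x:[16/3,32/3] y:[13,22] z:[-5,-1/2] -> miss, prune
    N8 x:[16/3,32/3] y:[-10,16] z:[13/2,12] -> hit [13/2,32/3], descend [12, 14]
      N12 x:[16/3,22/3] y:[5,16] z:[13/2,10] -> hit [13/2,22/3] leaf, test {P0(miss), P1(miss)}
      N14 x:[7,32/3] y:[-10,-5] z:[19/2,12] -> miss, prune
  N9 x:[-2,5] y:[-10,27] z:[-6,12] -> hit [-2,5], descend [11, 13]
    N11 x:[-4/3,8/3] y:[11,27] z:[-6,12] -> miss, prune
    N13 x:[-2,5] y:[-10,12] z:[-5,23/2] -> hit [-2,5], descend [2, 5]
      N2 x:[-2,11/3] y:[-6,12] z:[19/2,23/2] -> miss, prune
      N5 x:[-4/3,5] y:[-10,1] z:[-5,0] -> hit [-4/3,0] leaf, test {P2(miss), P5(miss), P14(miss)}

Visited [0, 4, 1, 6, 10, 8, 12, 14, 9, 11, 13, 2, 5]. Tests: 13 box, 2 leaf. Nearest: miss.

== RESULT ==
miss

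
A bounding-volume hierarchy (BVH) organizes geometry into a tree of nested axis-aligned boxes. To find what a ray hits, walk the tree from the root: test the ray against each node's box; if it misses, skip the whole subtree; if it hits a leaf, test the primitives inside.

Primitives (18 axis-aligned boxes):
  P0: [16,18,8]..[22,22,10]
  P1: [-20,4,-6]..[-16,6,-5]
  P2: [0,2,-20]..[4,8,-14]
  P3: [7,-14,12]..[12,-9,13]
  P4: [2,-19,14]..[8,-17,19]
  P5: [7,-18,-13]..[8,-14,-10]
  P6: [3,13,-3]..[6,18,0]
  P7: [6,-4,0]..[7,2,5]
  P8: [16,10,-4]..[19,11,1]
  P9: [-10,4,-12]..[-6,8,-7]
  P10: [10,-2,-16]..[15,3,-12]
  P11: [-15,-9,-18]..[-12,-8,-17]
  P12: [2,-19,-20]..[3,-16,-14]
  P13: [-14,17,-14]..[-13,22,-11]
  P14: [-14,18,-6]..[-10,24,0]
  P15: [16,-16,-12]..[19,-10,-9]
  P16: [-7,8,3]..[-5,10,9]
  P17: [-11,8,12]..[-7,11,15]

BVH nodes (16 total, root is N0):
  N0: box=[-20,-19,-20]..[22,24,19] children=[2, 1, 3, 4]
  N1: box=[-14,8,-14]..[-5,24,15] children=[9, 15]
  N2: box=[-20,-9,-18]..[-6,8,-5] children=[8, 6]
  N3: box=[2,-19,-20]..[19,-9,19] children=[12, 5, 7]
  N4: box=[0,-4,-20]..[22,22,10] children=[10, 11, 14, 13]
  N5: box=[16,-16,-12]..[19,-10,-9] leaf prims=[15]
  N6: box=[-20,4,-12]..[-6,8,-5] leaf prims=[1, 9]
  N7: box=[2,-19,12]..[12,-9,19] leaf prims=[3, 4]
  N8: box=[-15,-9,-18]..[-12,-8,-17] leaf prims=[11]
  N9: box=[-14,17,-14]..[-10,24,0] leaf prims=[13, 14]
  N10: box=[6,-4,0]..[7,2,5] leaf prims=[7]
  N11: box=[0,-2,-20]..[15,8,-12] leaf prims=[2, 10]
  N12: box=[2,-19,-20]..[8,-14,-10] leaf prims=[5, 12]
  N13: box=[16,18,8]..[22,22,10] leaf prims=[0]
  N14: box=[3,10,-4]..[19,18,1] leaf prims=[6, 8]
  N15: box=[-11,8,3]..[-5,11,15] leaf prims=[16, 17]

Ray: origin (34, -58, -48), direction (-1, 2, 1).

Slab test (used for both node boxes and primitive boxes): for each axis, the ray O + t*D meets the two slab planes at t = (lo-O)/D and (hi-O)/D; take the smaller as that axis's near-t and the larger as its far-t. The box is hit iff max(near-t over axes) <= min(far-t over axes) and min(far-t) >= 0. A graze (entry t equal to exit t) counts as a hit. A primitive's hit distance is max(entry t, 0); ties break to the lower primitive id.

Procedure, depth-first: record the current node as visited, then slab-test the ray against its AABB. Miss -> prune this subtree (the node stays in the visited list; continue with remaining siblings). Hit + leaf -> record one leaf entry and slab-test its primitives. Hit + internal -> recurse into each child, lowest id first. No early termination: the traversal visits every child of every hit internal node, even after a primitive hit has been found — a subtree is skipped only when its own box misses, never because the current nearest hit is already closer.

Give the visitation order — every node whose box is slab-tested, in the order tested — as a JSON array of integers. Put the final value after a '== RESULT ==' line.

Trace the traversal:
N0 x:[12,54] y:[39/2,41] z:[28,67] -> hit [28,41], descend [1, 2, 3, 4]
  N1 x:[39,48] y:[33,41] z:[34,63] -> hit [39,41], descend [9, 15]
    N9 x:[44,48] y:[75/2,41] z:[34,48] -> miss, prune
    N15 x:[39,45] y:[33,69/2] z:[51,63] -> miss, prune
  N2 x:[40,54] y:[49/2,33] z:[30,43] -> miss, prune
  N3 x:[15,32] y:[39/2,49/2] z:[28,67] -> miss, prune
  N4 x:[12,34] y:[27,40] z:[28,58] -> hit [28,34], descend [10, 11, 13, 14]
    N10 x:[27,28] y:[27,30] z:[48,53] -> miss, prune
    N11 x:[19,34] y:[28,33] z:[28,36] -> hit [28,33] leaf, test {P2@t=30, P10(miss)}
    N13 x:[12,18] y:[38,40] z:[56,58] -> miss, prune
    N14 x:[15,31] y:[34,38] z:[44,49] -> miss, prune

order=[0, 1, 9, 15, 2, 3, 4, 10, 11, 13, 14]  |boxes|=11  |leaves|=1  hit=P2

== RESULT ==
[0, 1, 9, 15, 2, 3, 4, 10, 11, 13, 14]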